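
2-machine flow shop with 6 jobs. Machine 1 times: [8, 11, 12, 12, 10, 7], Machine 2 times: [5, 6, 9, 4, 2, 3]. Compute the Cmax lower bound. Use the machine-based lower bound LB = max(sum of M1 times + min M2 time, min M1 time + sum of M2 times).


LB1 = sum(M1 times) + min(M2 times) = 60 + 2 = 62
LB2 = min(M1 times) + sum(M2 times) = 7 + 29 = 36
Lower bound = max(LB1, LB2) = max(62, 36) = 62

62


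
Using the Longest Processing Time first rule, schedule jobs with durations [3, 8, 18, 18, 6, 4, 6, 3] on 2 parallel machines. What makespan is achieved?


Sort jobs in decreasing order (LPT): [18, 18, 8, 6, 6, 4, 3, 3]
Assign each job to the least loaded machine:
  Machine 1: jobs [18, 8, 4, 3], load = 33
  Machine 2: jobs [18, 6, 6, 3], load = 33
Makespan = max load = 33

33


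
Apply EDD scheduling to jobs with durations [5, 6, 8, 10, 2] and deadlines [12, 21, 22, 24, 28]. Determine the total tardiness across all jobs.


Sort by due date (EDD order): [(5, 12), (6, 21), (8, 22), (10, 24), (2, 28)]
Compute completion times and tardiness:
  Job 1: p=5, d=12, C=5, tardiness=max(0,5-12)=0
  Job 2: p=6, d=21, C=11, tardiness=max(0,11-21)=0
  Job 3: p=8, d=22, C=19, tardiness=max(0,19-22)=0
  Job 4: p=10, d=24, C=29, tardiness=max(0,29-24)=5
  Job 5: p=2, d=28, C=31, tardiness=max(0,31-28)=3
Total tardiness = 8

8


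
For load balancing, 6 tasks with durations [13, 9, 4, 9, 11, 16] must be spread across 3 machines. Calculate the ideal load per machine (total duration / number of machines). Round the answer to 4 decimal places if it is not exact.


Total processing time = 13 + 9 + 4 + 9 + 11 + 16 = 62
Number of machines = 3
Ideal balanced load = 62 / 3 = 20.6667

20.6667


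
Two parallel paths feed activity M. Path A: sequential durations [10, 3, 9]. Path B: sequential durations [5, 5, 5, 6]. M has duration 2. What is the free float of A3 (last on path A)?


ES(A3) = sum of predecessors on chain A = 13
EF(A3) = ES + duration = 13 + 9 = 22
Successor of A3 is M. ES(M) = max(sum(A), sum(B)) = max(22, 21) = 22
Free float = ES(successor) - EF(current) = 22 - 22 = 0

0


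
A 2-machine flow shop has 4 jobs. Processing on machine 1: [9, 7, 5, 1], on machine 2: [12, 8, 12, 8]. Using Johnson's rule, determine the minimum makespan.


Apply Johnson's rule:
  Group 1 (a <= b): [(4, 1, 8), (3, 5, 12), (2, 7, 8), (1, 9, 12)]
  Group 2 (a > b): []
Optimal job order: [4, 3, 2, 1]
Schedule:
  Job 4: M1 done at 1, M2 done at 9
  Job 3: M1 done at 6, M2 done at 21
  Job 2: M1 done at 13, M2 done at 29
  Job 1: M1 done at 22, M2 done at 41
Makespan = 41

41


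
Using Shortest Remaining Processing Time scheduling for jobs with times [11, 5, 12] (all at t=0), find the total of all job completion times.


Since all jobs arrive at t=0, SRPT equals SPT ordering.
SPT order: [5, 11, 12]
Completion times:
  Job 1: p=5, C=5
  Job 2: p=11, C=16
  Job 3: p=12, C=28
Total completion time = 5 + 16 + 28 = 49

49


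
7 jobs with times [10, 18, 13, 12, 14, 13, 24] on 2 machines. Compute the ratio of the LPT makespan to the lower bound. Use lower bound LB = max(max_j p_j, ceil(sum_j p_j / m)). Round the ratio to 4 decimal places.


LPT order: [24, 18, 14, 13, 13, 12, 10]
Machine loads after assignment: [49, 55]
LPT makespan = 55
Lower bound = max(max_job, ceil(total/2)) = max(24, 52) = 52
Ratio = 55 / 52 = 1.0577

1.0577


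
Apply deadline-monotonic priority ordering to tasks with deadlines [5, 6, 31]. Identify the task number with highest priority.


Sort tasks by relative deadline (ascending):
  Task 1: deadline = 5
  Task 2: deadline = 6
  Task 3: deadline = 31
Priority order (highest first): [1, 2, 3]
Highest priority task = 1

1


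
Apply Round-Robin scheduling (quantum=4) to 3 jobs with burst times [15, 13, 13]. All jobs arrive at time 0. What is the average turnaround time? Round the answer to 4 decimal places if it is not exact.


Time quantum = 4
Execution trace:
  J1 runs 4 units, time = 4
  J2 runs 4 units, time = 8
  J3 runs 4 units, time = 12
  J1 runs 4 units, time = 16
  J2 runs 4 units, time = 20
  J3 runs 4 units, time = 24
  J1 runs 4 units, time = 28
  J2 runs 4 units, time = 32
  J3 runs 4 units, time = 36
  J1 runs 3 units, time = 39
  J2 runs 1 units, time = 40
  J3 runs 1 units, time = 41
Finish times: [39, 40, 41]
Average turnaround = 120/3 = 40.0

40.0


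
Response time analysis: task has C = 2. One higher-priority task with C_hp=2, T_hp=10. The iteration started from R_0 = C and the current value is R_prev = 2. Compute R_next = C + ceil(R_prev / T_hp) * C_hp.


R_next = C + ceil(R_prev / T_hp) * C_hp
ceil(2 / 10) = ceil(0.2) = 1
Interference = 1 * 2 = 2
R_next = 2 + 2 = 4

4


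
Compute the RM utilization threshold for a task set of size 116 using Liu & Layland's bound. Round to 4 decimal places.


Compute 2^(1/116) = 1.0059932951
Subtract 1: 1.0059932951 - 1 = 0.0059932951
Multiply by n: 116 * 0.0059932951 = 0.6952222316
Round to 4 dp: 0.6952

0.6952


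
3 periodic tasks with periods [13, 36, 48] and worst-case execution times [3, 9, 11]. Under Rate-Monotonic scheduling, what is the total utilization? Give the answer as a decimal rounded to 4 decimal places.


Compute individual utilizations (exact fractions):
  Task 1: C/T = 3/13 (approx. 0.2308)
  Task 2: C/T = 9/36 = 1/4 (approx. 0.25)
  Task 3: C/T = 11/48 (approx. 0.2292)
Total utilization U = 3/13 + 1/4 + 11/48 = 443/624
Rounded to 4 decimal places: U = 0.7099
RM (Liu & Layland) bound for 3 tasks = 0.779763; compare with U = 443/624 (approx. 0.709936)
U <= bound, so schedulable by RM sufficient condition.

0.7099


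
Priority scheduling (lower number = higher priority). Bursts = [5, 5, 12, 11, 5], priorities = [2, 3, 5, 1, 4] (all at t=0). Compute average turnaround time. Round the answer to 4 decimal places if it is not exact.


Sort by priority (ascending = highest first):
Order: [(1, 11), (2, 5), (3, 5), (4, 5), (5, 12)]
Completion times:
  Priority 1, burst=11, C=11
  Priority 2, burst=5, C=16
  Priority 3, burst=5, C=21
  Priority 4, burst=5, C=26
  Priority 5, burst=12, C=38
Average turnaround = 112/5 = 22.4

22.4


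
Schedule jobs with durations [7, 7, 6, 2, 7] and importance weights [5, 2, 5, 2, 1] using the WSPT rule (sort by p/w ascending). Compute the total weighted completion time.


Compute p/w ratios and sort ascending (WSPT): [(2, 2), (6, 5), (7, 5), (7, 2), (7, 1)]
Compute weighted completion times:
  Job (p=2,w=2): C=2, w*C=2*2=4
  Job (p=6,w=5): C=8, w*C=5*8=40
  Job (p=7,w=5): C=15, w*C=5*15=75
  Job (p=7,w=2): C=22, w*C=2*22=44
  Job (p=7,w=1): C=29, w*C=1*29=29
Total weighted completion time = 192

192


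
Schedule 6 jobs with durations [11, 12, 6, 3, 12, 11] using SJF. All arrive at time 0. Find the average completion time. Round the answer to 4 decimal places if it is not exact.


SJF order (ascending): [3, 6, 11, 11, 12, 12]
Completion times:
  Job 1: burst=3, C=3
  Job 2: burst=6, C=9
  Job 3: burst=11, C=20
  Job 4: burst=11, C=31
  Job 5: burst=12, C=43
  Job 6: burst=12, C=55
Average completion = 161/6 = 26.8333

26.8333


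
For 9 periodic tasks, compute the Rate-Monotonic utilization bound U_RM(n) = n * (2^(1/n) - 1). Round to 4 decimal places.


Compute 2^(1/9) = 1.0800597389
Subtract 1: 1.0800597389 - 1 = 0.0800597389
Multiply by n: 9 * 0.0800597389 = 0.7205376501
Round to 4 dp: 0.7205

0.7205


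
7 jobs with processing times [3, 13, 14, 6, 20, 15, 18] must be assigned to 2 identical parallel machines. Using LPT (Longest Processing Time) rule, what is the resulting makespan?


Sort jobs in decreasing order (LPT): [20, 18, 15, 14, 13, 6, 3]
Assign each job to the least loaded machine:
  Machine 1: jobs [20, 14, 6, 3], load = 43
  Machine 2: jobs [18, 15, 13], load = 46
Makespan = max load = 46

46


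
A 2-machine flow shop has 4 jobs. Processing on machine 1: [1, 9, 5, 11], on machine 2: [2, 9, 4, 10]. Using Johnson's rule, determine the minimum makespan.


Apply Johnson's rule:
  Group 1 (a <= b): [(1, 1, 2), (2, 9, 9)]
  Group 2 (a > b): [(4, 11, 10), (3, 5, 4)]
Optimal job order: [1, 2, 4, 3]
Schedule:
  Job 1: M1 done at 1, M2 done at 3
  Job 2: M1 done at 10, M2 done at 19
  Job 4: M1 done at 21, M2 done at 31
  Job 3: M1 done at 26, M2 done at 35
Makespan = 35

35


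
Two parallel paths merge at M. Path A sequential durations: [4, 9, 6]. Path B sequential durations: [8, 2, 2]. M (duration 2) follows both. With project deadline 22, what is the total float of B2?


Forward pass: ES(B2) = sum of predecessors on chain B = 8
EF = ES + duration = 8 + 2 = 10
Backward pass: LF(M) = deadline = 22; LS(M) = 22 - 2 = 20
LF(B2) = LS(M) - sum(successors on chain B) = 20 - 2 = 18
LS = LF - duration = 18 - 2 = 16
Total float = LS - ES = 16 - 8 = 8

8


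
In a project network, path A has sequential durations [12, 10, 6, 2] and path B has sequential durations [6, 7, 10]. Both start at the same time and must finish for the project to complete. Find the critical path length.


Path A total = 12 + 10 + 6 + 2 = 30
Path B total = 6 + 7 + 10 = 23
Critical path = longest path = max(30, 23) = 30

30


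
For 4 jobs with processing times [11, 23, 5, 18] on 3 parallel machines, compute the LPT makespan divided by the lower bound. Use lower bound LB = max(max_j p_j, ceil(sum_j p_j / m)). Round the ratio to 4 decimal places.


LPT order: [23, 18, 11, 5]
Machine loads after assignment: [23, 18, 16]
LPT makespan = 23
Lower bound = max(max_job, ceil(total/3)) = max(23, 19) = 23
Ratio = 23 / 23 = 1.0

1.0


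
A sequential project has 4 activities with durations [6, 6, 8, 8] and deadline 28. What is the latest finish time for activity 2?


LF(activity 2) = deadline - sum of successor durations
Successors: activities 3 through 4 with durations [8, 8]
Sum of successor durations = 16
LF = 28 - 16 = 12

12


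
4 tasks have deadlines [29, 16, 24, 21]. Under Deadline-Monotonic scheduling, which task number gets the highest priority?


Sort tasks by relative deadline (ascending):
  Task 2: deadline = 16
  Task 4: deadline = 21
  Task 3: deadline = 24
  Task 1: deadline = 29
Priority order (highest first): [2, 4, 3, 1]
Highest priority task = 2

2


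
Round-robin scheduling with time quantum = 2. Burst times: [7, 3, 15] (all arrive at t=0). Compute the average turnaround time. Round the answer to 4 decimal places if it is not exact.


Time quantum = 2
Execution trace:
  J1 runs 2 units, time = 2
  J2 runs 2 units, time = 4
  J3 runs 2 units, time = 6
  J1 runs 2 units, time = 8
  J2 runs 1 units, time = 9
  J3 runs 2 units, time = 11
  J1 runs 2 units, time = 13
  J3 runs 2 units, time = 15
  J1 runs 1 units, time = 16
  J3 runs 2 units, time = 18
  J3 runs 2 units, time = 20
  J3 runs 2 units, time = 22
  J3 runs 2 units, time = 24
  J3 runs 1 units, time = 25
Finish times: [16, 9, 25]
Average turnaround = 50/3 = 16.6667

16.6667


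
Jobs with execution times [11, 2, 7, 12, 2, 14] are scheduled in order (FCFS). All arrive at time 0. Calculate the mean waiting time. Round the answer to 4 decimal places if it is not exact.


FCFS order (as given): [11, 2, 7, 12, 2, 14]
Waiting times:
  Job 1: wait = 0
  Job 2: wait = 11
  Job 3: wait = 13
  Job 4: wait = 20
  Job 5: wait = 32
  Job 6: wait = 34
Sum of waiting times = 110
Average waiting time = 110/6 = 18.3333

18.3333


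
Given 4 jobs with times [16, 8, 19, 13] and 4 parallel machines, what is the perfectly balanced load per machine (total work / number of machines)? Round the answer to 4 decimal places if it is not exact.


Total processing time = 16 + 8 + 19 + 13 = 56
Number of machines = 4
Ideal balanced load = 56 / 4 = 14.0

14.0


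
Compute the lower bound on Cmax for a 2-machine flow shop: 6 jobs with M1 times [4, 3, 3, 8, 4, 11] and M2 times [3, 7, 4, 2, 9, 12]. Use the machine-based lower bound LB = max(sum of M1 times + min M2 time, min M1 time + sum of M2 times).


LB1 = sum(M1 times) + min(M2 times) = 33 + 2 = 35
LB2 = min(M1 times) + sum(M2 times) = 3 + 37 = 40
Lower bound = max(LB1, LB2) = max(35, 40) = 40

40


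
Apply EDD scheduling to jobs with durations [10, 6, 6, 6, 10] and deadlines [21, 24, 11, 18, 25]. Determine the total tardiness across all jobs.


Sort by due date (EDD order): [(6, 11), (6, 18), (10, 21), (6, 24), (10, 25)]
Compute completion times and tardiness:
  Job 1: p=6, d=11, C=6, tardiness=max(0,6-11)=0
  Job 2: p=6, d=18, C=12, tardiness=max(0,12-18)=0
  Job 3: p=10, d=21, C=22, tardiness=max(0,22-21)=1
  Job 4: p=6, d=24, C=28, tardiness=max(0,28-24)=4
  Job 5: p=10, d=25, C=38, tardiness=max(0,38-25)=13
Total tardiness = 18

18


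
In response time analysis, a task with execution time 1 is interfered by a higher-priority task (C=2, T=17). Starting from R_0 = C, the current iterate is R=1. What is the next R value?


R_next = C + ceil(R_prev / T_hp) * C_hp
ceil(1 / 17) = ceil(0.0588) = 1
Interference = 1 * 2 = 2
R_next = 1 + 2 = 3

3


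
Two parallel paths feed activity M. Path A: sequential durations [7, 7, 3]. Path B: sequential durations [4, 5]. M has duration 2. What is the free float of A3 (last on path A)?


ES(A3) = sum of predecessors on chain A = 14
EF(A3) = ES + duration = 14 + 3 = 17
Successor of A3 is M. ES(M) = max(sum(A), sum(B)) = max(17, 9) = 17
Free float = ES(successor) - EF(current) = 17 - 17 = 0

0


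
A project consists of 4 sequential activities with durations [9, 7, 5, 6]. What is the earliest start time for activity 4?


Activity 4 starts after activities 1 through 3 complete.
Predecessor durations: [9, 7, 5]
ES = 9 + 7 + 5 = 21

21


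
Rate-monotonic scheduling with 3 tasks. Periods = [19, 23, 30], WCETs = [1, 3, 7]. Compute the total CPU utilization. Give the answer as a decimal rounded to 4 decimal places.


Compute individual utilizations (exact fractions):
  Task 1: C/T = 1/19 (approx. 0.0526)
  Task 2: C/T = 3/23 (approx. 0.1304)
  Task 3: C/T = 7/30 (approx. 0.2333)
Total utilization U = 1/19 + 3/23 + 7/30 = 5459/13110
Rounded to 4 decimal places: U = 0.4164
RM (Liu & Layland) bound for 3 tasks = 0.779763; compare with U = 5459/13110 (approx. 0.416400)
U <= bound, so schedulable by RM sufficient condition.

0.4164


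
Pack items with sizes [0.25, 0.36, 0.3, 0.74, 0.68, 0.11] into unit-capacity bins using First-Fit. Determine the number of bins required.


Place items sequentially using First-Fit:
  Item 0.25 -> new Bin 1
  Item 0.36 -> Bin 1 (now 0.61)
  Item 0.3 -> Bin 1 (now 0.91)
  Item 0.74 -> new Bin 2
  Item 0.68 -> new Bin 3
  Item 0.11 -> Bin 2 (now 0.85)
Total bins used = 3

3


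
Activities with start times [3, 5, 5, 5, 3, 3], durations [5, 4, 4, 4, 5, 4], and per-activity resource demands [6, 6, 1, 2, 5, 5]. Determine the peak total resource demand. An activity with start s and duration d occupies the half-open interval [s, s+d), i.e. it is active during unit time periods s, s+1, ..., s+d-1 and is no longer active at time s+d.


Each activity i is active on [start_i, start_i + duration_i).
Compute total resource usage per time slot:
  t=0: active resources = [], total = 0
  t=1: active resources = [], total = 0
  t=2: active resources = [], total = 0
  t=3: active resources = [6, 5, 5], total = 16
  t=4: active resources = [6, 5, 5], total = 16
  t=5: active resources = [6, 6, 1, 2, 5, 5], total = 25
  t=6: active resources = [6, 6, 1, 2, 5, 5], total = 25
  t=7: active resources = [6, 6, 1, 2, 5], total = 20
  t=8: active resources = [6, 1, 2], total = 9
Peak resource demand = 25

25


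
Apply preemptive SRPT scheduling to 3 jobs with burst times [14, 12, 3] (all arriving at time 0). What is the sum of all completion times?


Since all jobs arrive at t=0, SRPT equals SPT ordering.
SPT order: [3, 12, 14]
Completion times:
  Job 1: p=3, C=3
  Job 2: p=12, C=15
  Job 3: p=14, C=29
Total completion time = 3 + 15 + 29 = 47

47


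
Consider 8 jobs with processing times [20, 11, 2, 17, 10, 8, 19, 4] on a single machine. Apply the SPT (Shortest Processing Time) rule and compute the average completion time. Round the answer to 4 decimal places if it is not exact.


Sort jobs by processing time (SPT order): [2, 4, 8, 10, 11, 17, 19, 20]
Compute completion times sequentially:
  Job 1: processing = 2, completes at 2
  Job 2: processing = 4, completes at 6
  Job 3: processing = 8, completes at 14
  Job 4: processing = 10, completes at 24
  Job 5: processing = 11, completes at 35
  Job 6: processing = 17, completes at 52
  Job 7: processing = 19, completes at 71
  Job 8: processing = 20, completes at 91
Sum of completion times = 295
Average completion time = 295/8 = 36.875

36.875


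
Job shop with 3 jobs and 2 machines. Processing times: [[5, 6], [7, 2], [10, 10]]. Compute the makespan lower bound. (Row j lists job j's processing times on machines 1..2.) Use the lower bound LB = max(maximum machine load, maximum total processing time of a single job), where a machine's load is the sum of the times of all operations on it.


Machine loads:
  Machine 1: 5 + 7 + 10 = 22
  Machine 2: 6 + 2 + 10 = 18
Max machine load = 22
Job totals:
  Job 1: 11
  Job 2: 9
  Job 3: 20
Max job total = 20
Lower bound = max(22, 20) = 22

22


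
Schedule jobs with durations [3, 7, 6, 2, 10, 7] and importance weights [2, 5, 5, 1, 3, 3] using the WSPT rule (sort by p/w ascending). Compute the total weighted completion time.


Compute p/w ratios and sort ascending (WSPT): [(6, 5), (7, 5), (3, 2), (2, 1), (7, 3), (10, 3)]
Compute weighted completion times:
  Job (p=6,w=5): C=6, w*C=5*6=30
  Job (p=7,w=5): C=13, w*C=5*13=65
  Job (p=3,w=2): C=16, w*C=2*16=32
  Job (p=2,w=1): C=18, w*C=1*18=18
  Job (p=7,w=3): C=25, w*C=3*25=75
  Job (p=10,w=3): C=35, w*C=3*35=105
Total weighted completion time = 325

325


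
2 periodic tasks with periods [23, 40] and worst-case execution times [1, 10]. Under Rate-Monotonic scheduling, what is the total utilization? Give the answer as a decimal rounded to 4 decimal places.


Compute individual utilizations (exact fractions):
  Task 1: C/T = 1/23 (approx. 0.0435)
  Task 2: C/T = 10/40 = 1/4 (approx. 0.25)
Total utilization U = 1/23 + 1/4 = 27/92
Rounded to 4 decimal places: U = 0.2935
RM (Liu & Layland) bound for 2 tasks = 0.828427; compare with U = 27/92 (approx. 0.293478)
U <= bound, so schedulable by RM sufficient condition.

0.2935


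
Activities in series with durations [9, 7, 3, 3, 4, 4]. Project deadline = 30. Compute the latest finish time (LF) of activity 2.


LF(activity 2) = deadline - sum of successor durations
Successors: activities 3 through 6 with durations [3, 3, 4, 4]
Sum of successor durations = 14
LF = 30 - 14 = 16

16


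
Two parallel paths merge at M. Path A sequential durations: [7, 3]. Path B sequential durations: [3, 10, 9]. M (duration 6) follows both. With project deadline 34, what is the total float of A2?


Forward pass: ES(A2) = sum of predecessors on chain A = 7
EF = ES + duration = 7 + 3 = 10
Backward pass: LF(M) = deadline = 34; LS(M) = 34 - 6 = 28
LF(A2) = LS(M) - sum(successors on chain A) = 28 - 0 = 28
LS = LF - duration = 28 - 3 = 25
Total float = LS - ES = 25 - 7 = 18

18


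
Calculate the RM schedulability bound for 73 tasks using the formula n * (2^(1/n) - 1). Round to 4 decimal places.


Compute 2^(1/73) = 1.0095403890
Subtract 1: 1.0095403890 - 1 = 0.0095403890
Multiply by n: 73 * 0.0095403890 = 0.6964483970
Round to 4 dp: 0.6964

0.6964


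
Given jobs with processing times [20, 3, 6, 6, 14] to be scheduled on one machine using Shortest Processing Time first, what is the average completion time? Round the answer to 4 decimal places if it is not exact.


Sort jobs by processing time (SPT order): [3, 6, 6, 14, 20]
Compute completion times sequentially:
  Job 1: processing = 3, completes at 3
  Job 2: processing = 6, completes at 9
  Job 3: processing = 6, completes at 15
  Job 4: processing = 14, completes at 29
  Job 5: processing = 20, completes at 49
Sum of completion times = 105
Average completion time = 105/5 = 21.0

21.0


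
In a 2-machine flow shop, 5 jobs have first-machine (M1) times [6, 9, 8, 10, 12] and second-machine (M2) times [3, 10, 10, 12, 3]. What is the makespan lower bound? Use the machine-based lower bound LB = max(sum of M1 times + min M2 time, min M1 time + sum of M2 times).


LB1 = sum(M1 times) + min(M2 times) = 45 + 3 = 48
LB2 = min(M1 times) + sum(M2 times) = 6 + 38 = 44
Lower bound = max(LB1, LB2) = max(48, 44) = 48

48


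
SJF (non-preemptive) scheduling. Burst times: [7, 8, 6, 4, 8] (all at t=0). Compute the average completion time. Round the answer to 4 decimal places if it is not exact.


SJF order (ascending): [4, 6, 7, 8, 8]
Completion times:
  Job 1: burst=4, C=4
  Job 2: burst=6, C=10
  Job 3: burst=7, C=17
  Job 4: burst=8, C=25
  Job 5: burst=8, C=33
Average completion = 89/5 = 17.8

17.8


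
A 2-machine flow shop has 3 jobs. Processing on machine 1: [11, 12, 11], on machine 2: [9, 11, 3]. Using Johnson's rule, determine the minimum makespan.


Apply Johnson's rule:
  Group 1 (a <= b): []
  Group 2 (a > b): [(2, 12, 11), (1, 11, 9), (3, 11, 3)]
Optimal job order: [2, 1, 3]
Schedule:
  Job 2: M1 done at 12, M2 done at 23
  Job 1: M1 done at 23, M2 done at 32
  Job 3: M1 done at 34, M2 done at 37
Makespan = 37

37


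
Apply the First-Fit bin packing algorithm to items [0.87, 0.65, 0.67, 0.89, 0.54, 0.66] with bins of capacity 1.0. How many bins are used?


Place items sequentially using First-Fit:
  Item 0.87 -> new Bin 1
  Item 0.65 -> new Bin 2
  Item 0.67 -> new Bin 3
  Item 0.89 -> new Bin 4
  Item 0.54 -> new Bin 5
  Item 0.66 -> new Bin 6
Total bins used = 6

6


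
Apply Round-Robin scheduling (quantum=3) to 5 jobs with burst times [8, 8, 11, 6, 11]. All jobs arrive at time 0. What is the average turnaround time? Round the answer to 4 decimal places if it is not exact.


Time quantum = 3
Execution trace:
  J1 runs 3 units, time = 3
  J2 runs 3 units, time = 6
  J3 runs 3 units, time = 9
  J4 runs 3 units, time = 12
  J5 runs 3 units, time = 15
  J1 runs 3 units, time = 18
  J2 runs 3 units, time = 21
  J3 runs 3 units, time = 24
  J4 runs 3 units, time = 27
  J5 runs 3 units, time = 30
  J1 runs 2 units, time = 32
  J2 runs 2 units, time = 34
  J3 runs 3 units, time = 37
  J5 runs 3 units, time = 40
  J3 runs 2 units, time = 42
  J5 runs 2 units, time = 44
Finish times: [32, 34, 42, 27, 44]
Average turnaround = 179/5 = 35.8

35.8


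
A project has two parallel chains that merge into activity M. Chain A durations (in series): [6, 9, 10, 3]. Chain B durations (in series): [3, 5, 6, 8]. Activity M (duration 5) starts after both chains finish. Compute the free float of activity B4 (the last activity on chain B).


ES(B4) = sum of predecessors on chain B = 14
EF(B4) = ES + duration = 14 + 8 = 22
Successor of B4 is M. ES(M) = max(sum(A), sum(B)) = max(28, 22) = 28
Free float = ES(successor) - EF(current) = 28 - 22 = 6

6


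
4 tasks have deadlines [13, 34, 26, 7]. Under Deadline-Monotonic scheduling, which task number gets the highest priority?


Sort tasks by relative deadline (ascending):
  Task 4: deadline = 7
  Task 1: deadline = 13
  Task 3: deadline = 26
  Task 2: deadline = 34
Priority order (highest first): [4, 1, 3, 2]
Highest priority task = 4

4


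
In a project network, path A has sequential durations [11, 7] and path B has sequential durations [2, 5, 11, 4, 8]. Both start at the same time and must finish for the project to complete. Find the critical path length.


Path A total = 11 + 7 = 18
Path B total = 2 + 5 + 11 + 4 + 8 = 30
Critical path = longest path = max(18, 30) = 30

30


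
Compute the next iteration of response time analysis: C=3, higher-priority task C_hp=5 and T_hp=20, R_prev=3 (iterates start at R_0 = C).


R_next = C + ceil(R_prev / T_hp) * C_hp
ceil(3 / 20) = ceil(0.15) = 1
Interference = 1 * 5 = 5
R_next = 3 + 5 = 8

8


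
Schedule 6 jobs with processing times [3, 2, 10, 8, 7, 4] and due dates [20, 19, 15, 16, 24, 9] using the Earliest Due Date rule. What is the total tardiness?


Sort by due date (EDD order): [(4, 9), (10, 15), (8, 16), (2, 19), (3, 20), (7, 24)]
Compute completion times and tardiness:
  Job 1: p=4, d=9, C=4, tardiness=max(0,4-9)=0
  Job 2: p=10, d=15, C=14, tardiness=max(0,14-15)=0
  Job 3: p=8, d=16, C=22, tardiness=max(0,22-16)=6
  Job 4: p=2, d=19, C=24, tardiness=max(0,24-19)=5
  Job 5: p=3, d=20, C=27, tardiness=max(0,27-20)=7
  Job 6: p=7, d=24, C=34, tardiness=max(0,34-24)=10
Total tardiness = 28

28


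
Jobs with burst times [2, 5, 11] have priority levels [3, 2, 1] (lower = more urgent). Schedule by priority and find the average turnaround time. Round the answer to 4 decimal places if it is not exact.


Sort by priority (ascending = highest first):
Order: [(1, 11), (2, 5), (3, 2)]
Completion times:
  Priority 1, burst=11, C=11
  Priority 2, burst=5, C=16
  Priority 3, burst=2, C=18
Average turnaround = 45/3 = 15.0

15.0


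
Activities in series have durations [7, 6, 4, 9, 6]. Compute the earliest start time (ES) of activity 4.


Activity 4 starts after activities 1 through 3 complete.
Predecessor durations: [7, 6, 4]
ES = 7 + 6 + 4 = 17

17


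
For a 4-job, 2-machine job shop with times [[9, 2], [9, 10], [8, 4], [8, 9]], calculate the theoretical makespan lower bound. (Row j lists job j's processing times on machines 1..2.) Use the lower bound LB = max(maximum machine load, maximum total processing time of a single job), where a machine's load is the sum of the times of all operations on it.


Machine loads:
  Machine 1: 9 + 9 + 8 + 8 = 34
  Machine 2: 2 + 10 + 4 + 9 = 25
Max machine load = 34
Job totals:
  Job 1: 11
  Job 2: 19
  Job 3: 12
  Job 4: 17
Max job total = 19
Lower bound = max(34, 19) = 34

34


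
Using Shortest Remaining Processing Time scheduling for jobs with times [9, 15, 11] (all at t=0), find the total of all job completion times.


Since all jobs arrive at t=0, SRPT equals SPT ordering.
SPT order: [9, 11, 15]
Completion times:
  Job 1: p=9, C=9
  Job 2: p=11, C=20
  Job 3: p=15, C=35
Total completion time = 9 + 20 + 35 = 64

64


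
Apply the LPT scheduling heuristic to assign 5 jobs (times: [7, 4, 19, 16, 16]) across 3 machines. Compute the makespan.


Sort jobs in decreasing order (LPT): [19, 16, 16, 7, 4]
Assign each job to the least loaded machine:
  Machine 1: jobs [19], load = 19
  Machine 2: jobs [16, 7], load = 23
  Machine 3: jobs [16, 4], load = 20
Makespan = max load = 23

23


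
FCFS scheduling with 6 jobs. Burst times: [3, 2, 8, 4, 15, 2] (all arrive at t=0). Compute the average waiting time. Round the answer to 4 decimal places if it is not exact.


FCFS order (as given): [3, 2, 8, 4, 15, 2]
Waiting times:
  Job 1: wait = 0
  Job 2: wait = 3
  Job 3: wait = 5
  Job 4: wait = 13
  Job 5: wait = 17
  Job 6: wait = 32
Sum of waiting times = 70
Average waiting time = 70/6 = 11.6667

11.6667


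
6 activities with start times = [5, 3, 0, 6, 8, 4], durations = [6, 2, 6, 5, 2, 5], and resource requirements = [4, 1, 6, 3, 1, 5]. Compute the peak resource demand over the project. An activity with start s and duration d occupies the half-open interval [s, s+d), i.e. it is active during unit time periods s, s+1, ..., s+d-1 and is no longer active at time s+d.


Each activity i is active on [start_i, start_i + duration_i).
Compute total resource usage per time slot:
  t=0: active resources = [6], total = 6
  t=1: active resources = [6], total = 6
  t=2: active resources = [6], total = 6
  t=3: active resources = [1, 6], total = 7
  t=4: active resources = [1, 6, 5], total = 12
  t=5: active resources = [4, 6, 5], total = 15
  t=6: active resources = [4, 3, 5], total = 12
  t=7: active resources = [4, 3, 5], total = 12
  t=8: active resources = [4, 3, 1, 5], total = 13
  t=9: active resources = [4, 3, 1], total = 8
  t=10: active resources = [4, 3], total = 7
Peak resource demand = 15

15


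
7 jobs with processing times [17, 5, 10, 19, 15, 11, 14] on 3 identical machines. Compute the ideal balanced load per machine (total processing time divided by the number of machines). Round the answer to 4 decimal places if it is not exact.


Total processing time = 17 + 5 + 10 + 19 + 15 + 11 + 14 = 91
Number of machines = 3
Ideal balanced load = 91 / 3 = 30.3333

30.3333


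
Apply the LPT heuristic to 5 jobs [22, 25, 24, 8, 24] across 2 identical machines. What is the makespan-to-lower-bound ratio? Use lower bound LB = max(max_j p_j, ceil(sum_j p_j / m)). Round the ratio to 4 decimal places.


LPT order: [25, 24, 24, 22, 8]
Machine loads after assignment: [55, 48]
LPT makespan = 55
Lower bound = max(max_job, ceil(total/2)) = max(25, 52) = 52
Ratio = 55 / 52 = 1.0577

1.0577


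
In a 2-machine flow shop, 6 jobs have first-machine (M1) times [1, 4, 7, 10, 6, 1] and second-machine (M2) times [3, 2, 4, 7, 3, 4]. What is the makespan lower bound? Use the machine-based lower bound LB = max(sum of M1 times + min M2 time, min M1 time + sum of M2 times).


LB1 = sum(M1 times) + min(M2 times) = 29 + 2 = 31
LB2 = min(M1 times) + sum(M2 times) = 1 + 23 = 24
Lower bound = max(LB1, LB2) = max(31, 24) = 31

31


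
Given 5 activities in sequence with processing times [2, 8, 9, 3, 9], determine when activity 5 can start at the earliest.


Activity 5 starts after activities 1 through 4 complete.
Predecessor durations: [2, 8, 9, 3]
ES = 2 + 8 + 9 + 3 = 22

22


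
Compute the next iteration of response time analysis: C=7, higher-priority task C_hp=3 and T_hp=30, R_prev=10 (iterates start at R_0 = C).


R_next = C + ceil(R_prev / T_hp) * C_hp
ceil(10 / 30) = ceil(0.3333) = 1
Interference = 1 * 3 = 3
R_next = 7 + 3 = 10
R_next = R_prev, so the iteration has converged (response time = 10).

10


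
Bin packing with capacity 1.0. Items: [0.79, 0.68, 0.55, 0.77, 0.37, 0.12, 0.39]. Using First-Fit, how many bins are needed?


Place items sequentially using First-Fit:
  Item 0.79 -> new Bin 1
  Item 0.68 -> new Bin 2
  Item 0.55 -> new Bin 3
  Item 0.77 -> new Bin 4
  Item 0.37 -> Bin 3 (now 0.92)
  Item 0.12 -> Bin 1 (now 0.91)
  Item 0.39 -> new Bin 5
Total bins used = 5

5


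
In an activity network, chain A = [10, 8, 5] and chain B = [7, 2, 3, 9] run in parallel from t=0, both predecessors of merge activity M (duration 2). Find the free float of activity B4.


ES(B4) = sum of predecessors on chain B = 12
EF(B4) = ES + duration = 12 + 9 = 21
Successor of B4 is M. ES(M) = max(sum(A), sum(B)) = max(23, 21) = 23
Free float = ES(successor) - EF(current) = 23 - 21 = 2

2


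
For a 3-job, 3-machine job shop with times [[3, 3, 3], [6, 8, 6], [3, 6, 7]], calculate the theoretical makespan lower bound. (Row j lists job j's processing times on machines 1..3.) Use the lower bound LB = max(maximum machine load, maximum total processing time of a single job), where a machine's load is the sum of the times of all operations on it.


Machine loads:
  Machine 1: 3 + 6 + 3 = 12
  Machine 2: 3 + 8 + 6 = 17
  Machine 3: 3 + 6 + 7 = 16
Max machine load = 17
Job totals:
  Job 1: 9
  Job 2: 20
  Job 3: 16
Max job total = 20
Lower bound = max(17, 20) = 20

20


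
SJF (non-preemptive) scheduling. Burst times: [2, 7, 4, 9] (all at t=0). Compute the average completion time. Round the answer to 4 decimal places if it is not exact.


SJF order (ascending): [2, 4, 7, 9]
Completion times:
  Job 1: burst=2, C=2
  Job 2: burst=4, C=6
  Job 3: burst=7, C=13
  Job 4: burst=9, C=22
Average completion = 43/4 = 10.75

10.75


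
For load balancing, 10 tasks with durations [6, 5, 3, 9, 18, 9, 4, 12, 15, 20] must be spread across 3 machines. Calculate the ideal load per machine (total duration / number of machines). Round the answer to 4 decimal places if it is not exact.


Total processing time = 6 + 5 + 3 + 9 + 18 + 9 + 4 + 12 + 15 + 20 = 101
Number of machines = 3
Ideal balanced load = 101 / 3 = 33.6667

33.6667


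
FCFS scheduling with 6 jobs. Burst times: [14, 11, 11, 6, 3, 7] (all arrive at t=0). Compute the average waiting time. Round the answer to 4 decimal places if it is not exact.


FCFS order (as given): [14, 11, 11, 6, 3, 7]
Waiting times:
  Job 1: wait = 0
  Job 2: wait = 14
  Job 3: wait = 25
  Job 4: wait = 36
  Job 5: wait = 42
  Job 6: wait = 45
Sum of waiting times = 162
Average waiting time = 162/6 = 27.0

27.0


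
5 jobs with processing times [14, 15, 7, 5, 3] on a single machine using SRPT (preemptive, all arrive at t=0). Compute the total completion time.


Since all jobs arrive at t=0, SRPT equals SPT ordering.
SPT order: [3, 5, 7, 14, 15]
Completion times:
  Job 1: p=3, C=3
  Job 2: p=5, C=8
  Job 3: p=7, C=15
  Job 4: p=14, C=29
  Job 5: p=15, C=44
Total completion time = 3 + 8 + 15 + 29 + 44 = 99

99


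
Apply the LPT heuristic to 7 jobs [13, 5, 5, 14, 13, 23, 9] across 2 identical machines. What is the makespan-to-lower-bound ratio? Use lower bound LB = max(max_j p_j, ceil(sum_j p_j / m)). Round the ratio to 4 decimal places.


LPT order: [23, 14, 13, 13, 9, 5, 5]
Machine loads after assignment: [41, 41]
LPT makespan = 41
Lower bound = max(max_job, ceil(total/2)) = max(23, 41) = 41
Ratio = 41 / 41 = 1.0

1.0


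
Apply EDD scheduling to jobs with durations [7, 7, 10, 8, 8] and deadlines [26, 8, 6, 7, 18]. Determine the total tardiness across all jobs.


Sort by due date (EDD order): [(10, 6), (8, 7), (7, 8), (8, 18), (7, 26)]
Compute completion times and tardiness:
  Job 1: p=10, d=6, C=10, tardiness=max(0,10-6)=4
  Job 2: p=8, d=7, C=18, tardiness=max(0,18-7)=11
  Job 3: p=7, d=8, C=25, tardiness=max(0,25-8)=17
  Job 4: p=8, d=18, C=33, tardiness=max(0,33-18)=15
  Job 5: p=7, d=26, C=40, tardiness=max(0,40-26)=14
Total tardiness = 61

61


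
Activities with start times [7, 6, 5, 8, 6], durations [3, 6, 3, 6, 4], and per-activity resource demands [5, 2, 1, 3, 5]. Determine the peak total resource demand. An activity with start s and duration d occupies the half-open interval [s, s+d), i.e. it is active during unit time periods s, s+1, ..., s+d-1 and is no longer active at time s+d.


Each activity i is active on [start_i, start_i + duration_i).
Compute total resource usage per time slot:
  t=0: active resources = [], total = 0
  t=1: active resources = [], total = 0
  t=2: active resources = [], total = 0
  t=3: active resources = [], total = 0
  t=4: active resources = [], total = 0
  t=5: active resources = [1], total = 1
  t=6: active resources = [2, 1, 5], total = 8
  t=7: active resources = [5, 2, 1, 5], total = 13
  t=8: active resources = [5, 2, 3, 5], total = 15
  t=9: active resources = [5, 2, 3, 5], total = 15
  t=10: active resources = [2, 3], total = 5
  t=11: active resources = [2, 3], total = 5
  t=12: active resources = [3], total = 3
  t=13: active resources = [3], total = 3
Peak resource demand = 15

15


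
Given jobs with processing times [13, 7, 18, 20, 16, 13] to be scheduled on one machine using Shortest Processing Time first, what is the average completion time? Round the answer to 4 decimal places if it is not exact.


Sort jobs by processing time (SPT order): [7, 13, 13, 16, 18, 20]
Compute completion times sequentially:
  Job 1: processing = 7, completes at 7
  Job 2: processing = 13, completes at 20
  Job 3: processing = 13, completes at 33
  Job 4: processing = 16, completes at 49
  Job 5: processing = 18, completes at 67
  Job 6: processing = 20, completes at 87
Sum of completion times = 263
Average completion time = 263/6 = 43.8333

43.8333


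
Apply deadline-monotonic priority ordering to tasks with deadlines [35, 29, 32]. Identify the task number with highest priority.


Sort tasks by relative deadline (ascending):
  Task 2: deadline = 29
  Task 3: deadline = 32
  Task 1: deadline = 35
Priority order (highest first): [2, 3, 1]
Highest priority task = 2

2


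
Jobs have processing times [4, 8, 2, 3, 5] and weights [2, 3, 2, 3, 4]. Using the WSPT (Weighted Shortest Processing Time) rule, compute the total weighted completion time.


Compute p/w ratios and sort ascending (WSPT): [(2, 2), (3, 3), (5, 4), (4, 2), (8, 3)]
Compute weighted completion times:
  Job (p=2,w=2): C=2, w*C=2*2=4
  Job (p=3,w=3): C=5, w*C=3*5=15
  Job (p=5,w=4): C=10, w*C=4*10=40
  Job (p=4,w=2): C=14, w*C=2*14=28
  Job (p=8,w=3): C=22, w*C=3*22=66
Total weighted completion time = 153

153


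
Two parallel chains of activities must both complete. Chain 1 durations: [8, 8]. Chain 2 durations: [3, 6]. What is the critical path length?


Path A total = 8 + 8 = 16
Path B total = 3 + 6 = 9
Critical path = longest path = max(16, 9) = 16

16


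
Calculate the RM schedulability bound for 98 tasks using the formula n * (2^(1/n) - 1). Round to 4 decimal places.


Compute 2^(1/98) = 1.0070980027
Subtract 1: 1.0070980027 - 1 = 0.0070980027
Multiply by n: 98 * 0.0070980027 = 0.6956042646
Round to 4 dp: 0.6956

0.6956


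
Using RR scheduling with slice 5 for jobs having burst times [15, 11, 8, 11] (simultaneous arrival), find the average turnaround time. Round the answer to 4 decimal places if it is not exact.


Time quantum = 5
Execution trace:
  J1 runs 5 units, time = 5
  J2 runs 5 units, time = 10
  J3 runs 5 units, time = 15
  J4 runs 5 units, time = 20
  J1 runs 5 units, time = 25
  J2 runs 5 units, time = 30
  J3 runs 3 units, time = 33
  J4 runs 5 units, time = 38
  J1 runs 5 units, time = 43
  J2 runs 1 units, time = 44
  J4 runs 1 units, time = 45
Finish times: [43, 44, 33, 45]
Average turnaround = 165/4 = 41.25

41.25


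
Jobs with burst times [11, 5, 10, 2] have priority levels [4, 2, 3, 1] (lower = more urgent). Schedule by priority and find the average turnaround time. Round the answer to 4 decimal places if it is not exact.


Sort by priority (ascending = highest first):
Order: [(1, 2), (2, 5), (3, 10), (4, 11)]
Completion times:
  Priority 1, burst=2, C=2
  Priority 2, burst=5, C=7
  Priority 3, burst=10, C=17
  Priority 4, burst=11, C=28
Average turnaround = 54/4 = 13.5

13.5


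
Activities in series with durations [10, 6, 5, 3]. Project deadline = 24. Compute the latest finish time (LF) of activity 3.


LF(activity 3) = deadline - sum of successor durations
Successors: activities 4 through 4 with durations [3]
Sum of successor durations = 3
LF = 24 - 3 = 21

21


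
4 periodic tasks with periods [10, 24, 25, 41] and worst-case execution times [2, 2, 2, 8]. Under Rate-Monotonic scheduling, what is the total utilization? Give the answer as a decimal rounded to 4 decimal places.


Compute individual utilizations (exact fractions):
  Task 1: C/T = 2/10 = 1/5 (approx. 0.2)
  Task 2: C/T = 2/24 = 1/12 (approx. 0.0833)
  Task 3: C/T = 2/25 (approx. 0.08)
  Task 4: C/T = 8/41 (approx. 0.1951)
Total utilization U = 1/5 + 1/12 + 2/25 + 8/41 = 6869/12300
Rounded to 4 decimal places: U = 0.5585
RM (Liu & Layland) bound for 4 tasks = 0.756828; compare with U = 6869/12300 (approx. 0.558455)
U <= bound, so schedulable by RM sufficient condition.

0.5585


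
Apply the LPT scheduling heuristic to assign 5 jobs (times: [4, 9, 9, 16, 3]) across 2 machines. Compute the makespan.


Sort jobs in decreasing order (LPT): [16, 9, 9, 4, 3]
Assign each job to the least loaded machine:
  Machine 1: jobs [16, 4], load = 20
  Machine 2: jobs [9, 9, 3], load = 21
Makespan = max load = 21

21


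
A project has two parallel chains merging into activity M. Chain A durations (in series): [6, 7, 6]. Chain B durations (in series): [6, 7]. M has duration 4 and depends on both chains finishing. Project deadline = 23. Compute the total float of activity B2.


Forward pass: ES(B2) = sum of predecessors on chain B = 6
EF = ES + duration = 6 + 7 = 13
Backward pass: LF(M) = deadline = 23; LS(M) = 23 - 4 = 19
LF(B2) = LS(M) - sum(successors on chain B) = 19 - 0 = 19
LS = LF - duration = 19 - 7 = 12
Total float = LS - ES = 12 - 6 = 6

6


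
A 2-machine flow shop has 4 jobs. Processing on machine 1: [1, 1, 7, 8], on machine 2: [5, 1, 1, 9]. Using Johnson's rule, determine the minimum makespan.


Apply Johnson's rule:
  Group 1 (a <= b): [(1, 1, 5), (2, 1, 1), (4, 8, 9)]
  Group 2 (a > b): [(3, 7, 1)]
Optimal job order: [1, 2, 4, 3]
Schedule:
  Job 1: M1 done at 1, M2 done at 6
  Job 2: M1 done at 2, M2 done at 7
  Job 4: M1 done at 10, M2 done at 19
  Job 3: M1 done at 17, M2 done at 20
Makespan = 20

20
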